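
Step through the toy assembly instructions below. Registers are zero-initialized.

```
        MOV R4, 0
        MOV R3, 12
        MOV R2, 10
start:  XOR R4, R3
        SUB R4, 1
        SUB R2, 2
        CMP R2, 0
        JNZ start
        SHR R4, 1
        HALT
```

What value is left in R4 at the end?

3

after MOV R4, 0: R4=0
after MOV R3, 12: R3=12
after MOV R2, 10: R2=10
after XOR R4, R3: R4=0^12=12
after SUB R4, 1: R4=12-1=11
after SUB R2, 2: R2=10-2=8
CMP R2, 0  (cmp 8,0)
JNZ start: taken
after XOR R4, R3: R4=11^12=7
after SUB R4, 1: R4=7-1=6
after SUB R2, 2: R2=8-2=6
CMP R2, 0  (cmp 6,0)
JNZ start: taken
after XOR R4, R3: R4=6^12=10
after SUB R4, 1: R4=10-1=9
after SUB R2, 2: R2=6-2=4
CMP R2, 0  (cmp 4,0)
JNZ start: taken
after XOR R4, R3: R4=9^12=5
after SUB R4, 1: R4=5-1=4
after SUB R2, 2: R2=4-2=2
CMP R2, 0  (cmp 2,0)
JNZ start: taken
after XOR R4, R3: R4=4^12=8
after SUB R4, 1: R4=8-1=7
after SUB R2, 2: R2=2-2=0
CMP R2, 0  (cmp 0,0)
JNZ start: not taken
after SHR R4, 1: R4=7>>1=3
halt.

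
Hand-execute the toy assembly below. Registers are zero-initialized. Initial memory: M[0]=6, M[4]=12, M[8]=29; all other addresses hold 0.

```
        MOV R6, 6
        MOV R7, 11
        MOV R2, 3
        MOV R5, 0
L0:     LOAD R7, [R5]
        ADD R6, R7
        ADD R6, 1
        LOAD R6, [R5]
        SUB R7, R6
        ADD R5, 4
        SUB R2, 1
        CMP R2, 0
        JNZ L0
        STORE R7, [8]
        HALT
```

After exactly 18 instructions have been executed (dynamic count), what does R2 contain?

MOV R6, 6 → R6=6
MOV R7, 11 → R7=11
MOV R2, 3 → R2=3
MOV R5, 0 → R5=0
LOAD R7, [R5] → R7=M[0]=6
ADD R6, R7 → R6=6+6=12
ADD R6, 1 → R6=12+1=13
LOAD R6, [R5] → R6=M[0]=6
SUB R7, R6 → R7=6-6=0
ADD R5, 4 → R5=0+4=4
SUB R2, 1 → R2=3-1=2
CMP R2, 0  (cmp 2,0)
JNZ L0: taken
LOAD R7, [R5] → R7=M[4]=12
ADD R6, R7 → R6=6+12=18
ADD R6, 1 → R6=18+1=19
LOAD R6, [R5] → R6=M[4]=12
SUB R7, R6 → R7=12-12=0
After step 18: R2 = 2.

2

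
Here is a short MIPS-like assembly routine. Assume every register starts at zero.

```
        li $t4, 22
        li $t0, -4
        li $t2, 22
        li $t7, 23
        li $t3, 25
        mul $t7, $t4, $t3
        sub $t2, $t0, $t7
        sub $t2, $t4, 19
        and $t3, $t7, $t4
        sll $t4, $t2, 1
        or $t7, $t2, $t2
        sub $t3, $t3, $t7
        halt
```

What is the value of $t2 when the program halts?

$t4=22
$t0=-4
$t2=22
$t7=23
$t3=25
$t7=22*25=550
$t2=(-4)-550=-554
$t2=22-19=3
$t3=550&22=6
$t4=3<<1=6
$t7=3|3=3
$t3=6-3=3
halt.

3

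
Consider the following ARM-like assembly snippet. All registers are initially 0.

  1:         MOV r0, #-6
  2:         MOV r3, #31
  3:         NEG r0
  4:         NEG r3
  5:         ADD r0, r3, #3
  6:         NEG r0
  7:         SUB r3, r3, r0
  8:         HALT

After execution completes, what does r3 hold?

after MOV r0, #-6: r0=-6
after MOV r3, #31: r3=31
after NEG r0: r0=-(-6)=6
after NEG r3: r3=-(31)=-31
after ADD r0, r3, #3: r0=(-31)+3=-28
after NEG r0: r0=-(-28)=28
after SUB r3, r3, r0: r3=(-31)-28=-59
halt.

-59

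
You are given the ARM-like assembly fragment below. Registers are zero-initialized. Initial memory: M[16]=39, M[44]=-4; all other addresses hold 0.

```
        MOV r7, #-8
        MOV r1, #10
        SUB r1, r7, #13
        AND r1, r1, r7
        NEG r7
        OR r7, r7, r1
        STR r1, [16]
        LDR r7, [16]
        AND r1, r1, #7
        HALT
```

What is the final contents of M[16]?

MOV r7, #-8 → r7=-8
MOV r1, #10 → r1=10
SUB r1, r7, #13 → r1=(-8)-13=-21
AND r1, r1, r7 → r1=(-21)&(-8)=-24
NEG r7 → r7=-(-8)=8
OR r7, r7, r1 → r7=8|(-24)=-24
STR r1, [16] → M[16]=-24
LDR r7, [16] → r7=M[16]=-24
AND r1, r1, #7 → r1=(-24)&7=0
halt.

-24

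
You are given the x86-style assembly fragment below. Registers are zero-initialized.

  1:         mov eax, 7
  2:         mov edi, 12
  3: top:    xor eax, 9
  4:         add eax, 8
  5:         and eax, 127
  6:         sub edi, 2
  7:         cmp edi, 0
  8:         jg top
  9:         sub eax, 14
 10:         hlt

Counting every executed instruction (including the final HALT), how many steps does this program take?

eax=7
edi=12
eax=7^9=14
eax=14+8=22
eax=22&127=22
edi=12-2=10
cmp edi, 0  (cmp 10,0)
jg top: taken
eax=22^9=31
eax=31+8=39
eax=39&127=39
edi=10-2=8
cmp edi, 0  (cmp 8,0)
jg top: taken
eax=39^9=46
eax=46+8=54
eax=54&127=54
edi=8-2=6
cmp edi, 0  (cmp 6,0)
jg top: taken
eax=54^9=63
eax=63+8=71
eax=71&127=71
edi=6-2=4
cmp edi, 0  (cmp 4,0)
jg top: taken
eax=71^9=78
eax=78+8=86
eax=86&127=86
edi=4-2=2
cmp edi, 0  (cmp 2,0)
jg top: taken
eax=86^9=95
eax=95+8=103
eax=103&127=103
edi=2-2=0
cmp edi, 0  (cmp 0,0)
jg top: not taken
eax=103-14=89
halt.
Total executed instructions: 40.

40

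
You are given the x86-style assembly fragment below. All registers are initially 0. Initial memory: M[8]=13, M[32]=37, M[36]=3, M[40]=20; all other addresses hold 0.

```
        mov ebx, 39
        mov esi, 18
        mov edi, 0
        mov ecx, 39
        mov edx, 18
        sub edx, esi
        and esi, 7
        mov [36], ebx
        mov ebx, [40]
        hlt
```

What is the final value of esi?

ebx=39
esi=18
edi=0
ecx=39
edx=18
edx=18-18=0
esi=18&7=2
mov [36], ebx → M[36]=39
ebx=M[40]=20
halt.

2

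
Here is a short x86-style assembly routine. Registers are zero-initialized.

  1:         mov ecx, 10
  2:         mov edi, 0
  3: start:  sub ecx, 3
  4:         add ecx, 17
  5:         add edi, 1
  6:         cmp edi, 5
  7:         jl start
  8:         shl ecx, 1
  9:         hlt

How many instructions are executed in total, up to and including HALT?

mov ecx, 10 → ecx=10
mov edi, 0 → edi=0
sub ecx, 3 → ecx=10-3=7
add ecx, 17 → ecx=7+17=24
add edi, 1 → edi=0+1=1
cmp edi, 5  (cmp 1,5)
jl start: taken
sub ecx, 3 → ecx=24-3=21
add ecx, 17 → ecx=21+17=38
add edi, 1 → edi=1+1=2
cmp edi, 5  (cmp 2,5)
jl start: taken
sub ecx, 3 → ecx=38-3=35
add ecx, 17 → ecx=35+17=52
add edi, 1 → edi=2+1=3
cmp edi, 5  (cmp 3,5)
jl start: taken
sub ecx, 3 → ecx=52-3=49
add ecx, 17 → ecx=49+17=66
add edi, 1 → edi=3+1=4
cmp edi, 5  (cmp 4,5)
jl start: taken
sub ecx, 3 → ecx=66-3=63
add ecx, 17 → ecx=63+17=80
add edi, 1 → edi=4+1=5
cmp edi, 5  (cmp 5,5)
jl start: not taken
shl ecx, 1 → ecx=80<<1=160
halt.
Total executed instructions: 29.

29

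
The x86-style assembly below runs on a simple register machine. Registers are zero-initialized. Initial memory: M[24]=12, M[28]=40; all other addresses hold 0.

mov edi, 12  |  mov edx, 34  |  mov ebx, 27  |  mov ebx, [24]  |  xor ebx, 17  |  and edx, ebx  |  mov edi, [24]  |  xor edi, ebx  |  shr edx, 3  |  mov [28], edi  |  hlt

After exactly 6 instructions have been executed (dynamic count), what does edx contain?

0

after mov edi, 12: edi=12
after mov edx, 34: edx=34
after mov ebx, 27: ebx=27
after mov ebx, [24]: ebx=M[24]=12
after xor ebx, 17: ebx=12^17=29
after and edx, ebx: edx=34&29=0
After step 6: edx = 0.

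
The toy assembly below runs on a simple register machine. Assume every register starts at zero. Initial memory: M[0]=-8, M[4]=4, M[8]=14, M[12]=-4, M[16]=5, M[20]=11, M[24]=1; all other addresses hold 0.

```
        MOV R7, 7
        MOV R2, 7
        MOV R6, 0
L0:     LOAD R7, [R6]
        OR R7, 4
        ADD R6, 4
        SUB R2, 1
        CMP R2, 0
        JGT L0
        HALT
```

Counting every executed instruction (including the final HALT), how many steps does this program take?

46

MOV R7, 7 → R7=7
MOV R2, 7 → R2=7
MOV R6, 0 → R6=0
LOAD R7, [R6] → R7=M[0]=-8
OR R7, 4 → R7=(-8)|4=-4
ADD R6, 4 → R6=0+4=4
SUB R2, 1 → R2=7-1=6
CMP R2, 0  (cmp 6,0)
JGT L0: taken
LOAD R7, [R6] → R7=M[4]=4
OR R7, 4 → R7=4|4=4
ADD R6, 4 → R6=4+4=8
SUB R2, 1 → R2=6-1=5
CMP R2, 0  (cmp 5,0)
JGT L0: taken
LOAD R7, [R6] → R7=M[8]=14
OR R7, 4 → R7=14|4=14
ADD R6, 4 → R6=8+4=12
SUB R2, 1 → R2=5-1=4
CMP R2, 0  (cmp 4,0)
JGT L0: taken
LOAD R7, [R6] → R7=M[12]=-4
OR R7, 4 → R7=(-4)|4=-4
ADD R6, 4 → R6=12+4=16
SUB R2, 1 → R2=4-1=3
CMP R2, 0  (cmp 3,0)
JGT L0: taken
LOAD R7, [R6] → R7=M[16]=5
OR R7, 4 → R7=5|4=5
ADD R6, 4 → R6=16+4=20
SUB R2, 1 → R2=3-1=2
CMP R2, 0  (cmp 2,0)
JGT L0: taken
LOAD R7, [R6] → R7=M[20]=11
OR R7, 4 → R7=11|4=15
ADD R6, 4 → R6=20+4=24
SUB R2, 1 → R2=2-1=1
CMP R2, 0  (cmp 1,0)
JGT L0: taken
LOAD R7, [R6] → R7=M[24]=1
OR R7, 4 → R7=1|4=5
ADD R6, 4 → R6=24+4=28
SUB R2, 1 → R2=1-1=0
CMP R2, 0  (cmp 0,0)
JGT L0: not taken
halt.
Total executed instructions: 46.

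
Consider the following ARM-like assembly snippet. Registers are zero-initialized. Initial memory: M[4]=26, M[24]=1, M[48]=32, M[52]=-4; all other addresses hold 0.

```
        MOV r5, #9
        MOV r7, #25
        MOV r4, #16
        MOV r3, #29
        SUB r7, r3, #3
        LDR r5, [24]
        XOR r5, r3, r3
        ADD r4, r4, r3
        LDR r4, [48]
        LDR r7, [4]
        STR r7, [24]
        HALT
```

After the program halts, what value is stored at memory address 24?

26

after MOV r5, #9: r5=9
after MOV r7, #25: r7=25
after MOV r4, #16: r4=16
after MOV r3, #29: r3=29
after SUB r7, r3, #3: r7=29-3=26
after LDR r5, [24]: r5=M[24]=1
after XOR r5, r3, r3: r5=29^29=0
after ADD r4, r4, r3: r4=16+29=45
after LDR r4, [48]: r4=M[48]=32
after LDR r7, [4]: r7=M[4]=26
STR r7, [24] → M[24]=26
halt.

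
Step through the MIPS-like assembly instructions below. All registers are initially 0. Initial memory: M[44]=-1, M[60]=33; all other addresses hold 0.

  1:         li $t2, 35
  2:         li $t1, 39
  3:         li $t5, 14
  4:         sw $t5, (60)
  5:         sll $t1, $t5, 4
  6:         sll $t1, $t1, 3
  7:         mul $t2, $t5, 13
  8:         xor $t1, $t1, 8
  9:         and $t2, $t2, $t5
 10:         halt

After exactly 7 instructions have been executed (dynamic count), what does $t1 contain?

after li $t2, 35: $t2=35
after li $t1, 39: $t1=39
after li $t5, 14: $t5=14
sw $t5, (60) → M[60]=14
after sll $t1, $t5, 4: $t1=14<<4=224
after sll $t1, $t1, 3: $t1=224<<3=1792
after mul $t2, $t5, 13: $t2=14*13=182
After step 7: $t1 = 1792.

1792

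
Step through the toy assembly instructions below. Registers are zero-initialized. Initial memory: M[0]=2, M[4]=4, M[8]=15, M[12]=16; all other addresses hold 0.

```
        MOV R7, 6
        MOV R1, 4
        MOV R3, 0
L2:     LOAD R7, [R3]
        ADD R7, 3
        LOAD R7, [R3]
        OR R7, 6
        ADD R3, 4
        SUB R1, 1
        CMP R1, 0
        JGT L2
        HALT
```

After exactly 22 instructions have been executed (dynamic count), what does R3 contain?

8

MOV R7, 6 → R7=6
MOV R1, 4 → R1=4
MOV R3, 0 → R3=0
LOAD R7, [R3] → R7=M[0]=2
ADD R7, 3 → R7=2+3=5
LOAD R7, [R3] → R7=M[0]=2
OR R7, 6 → R7=2|6=6
ADD R3, 4 → R3=0+4=4
SUB R1, 1 → R1=4-1=3
CMP R1, 0  (cmp 3,0)
JGT L2: taken
LOAD R7, [R3] → R7=M[4]=4
ADD R7, 3 → R7=4+3=7
LOAD R7, [R3] → R7=M[4]=4
OR R7, 6 → R7=4|6=6
ADD R3, 4 → R3=4+4=8
SUB R1, 1 → R1=3-1=2
CMP R1, 0  (cmp 2,0)
JGT L2: taken
LOAD R7, [R3] → R7=M[8]=15
ADD R7, 3 → R7=15+3=18
LOAD R7, [R3] → R7=M[8]=15
After step 22: R3 = 8.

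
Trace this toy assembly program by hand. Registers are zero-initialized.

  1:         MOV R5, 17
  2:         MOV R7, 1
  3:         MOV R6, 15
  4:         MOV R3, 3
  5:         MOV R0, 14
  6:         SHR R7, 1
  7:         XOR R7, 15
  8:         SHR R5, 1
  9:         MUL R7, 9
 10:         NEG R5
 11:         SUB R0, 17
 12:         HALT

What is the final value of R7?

135

after MOV R5, 17: R5=17
after MOV R7, 1: R7=1
after MOV R6, 15: R6=15
after MOV R3, 3: R3=3
after MOV R0, 14: R0=14
after SHR R7, 1: R7=1>>1=0
after XOR R7, 15: R7=0^15=15
after SHR R5, 1: R5=17>>1=8
after MUL R7, 9: R7=15*9=135
after NEG R5: R5=-(8)=-8
after SUB R0, 17: R0=14-17=-3
halt.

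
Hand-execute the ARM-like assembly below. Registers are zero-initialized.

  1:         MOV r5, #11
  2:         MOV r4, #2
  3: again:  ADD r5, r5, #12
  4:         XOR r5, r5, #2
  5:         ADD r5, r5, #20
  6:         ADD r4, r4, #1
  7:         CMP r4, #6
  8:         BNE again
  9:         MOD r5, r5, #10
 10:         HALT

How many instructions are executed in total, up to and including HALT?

28

MOV r5, #11 → r5=11
MOV r4, #2 → r4=2
ADD r5, r5, #12 → r5=11+12=23
XOR r5, r5, #2 → r5=23^2=21
ADD r5, r5, #20 → r5=21+20=41
ADD r4, r4, #1 → r4=2+1=3
CMP r4, #6  (cmp 3,6)
BNE again: taken
ADD r5, r5, #12 → r5=41+12=53
XOR r5, r5, #2 → r5=53^2=55
ADD r5, r5, #20 → r5=55+20=75
ADD r4, r4, #1 → r4=3+1=4
CMP r4, #6  (cmp 4,6)
BNE again: taken
ADD r5, r5, #12 → r5=75+12=87
XOR r5, r5, #2 → r5=87^2=85
ADD r5, r5, #20 → r5=85+20=105
ADD r4, r4, #1 → r4=4+1=5
CMP r4, #6  (cmp 5,6)
BNE again: taken
ADD r5, r5, #12 → r5=105+12=117
XOR r5, r5, #2 → r5=117^2=119
ADD r5, r5, #20 → r5=119+20=139
ADD r4, r4, #1 → r4=5+1=6
CMP r4, #6  (cmp 6,6)
BNE again: not taken
MOD r5, r5, #10 → r5=139%10=9
halt.
Total executed instructions: 28.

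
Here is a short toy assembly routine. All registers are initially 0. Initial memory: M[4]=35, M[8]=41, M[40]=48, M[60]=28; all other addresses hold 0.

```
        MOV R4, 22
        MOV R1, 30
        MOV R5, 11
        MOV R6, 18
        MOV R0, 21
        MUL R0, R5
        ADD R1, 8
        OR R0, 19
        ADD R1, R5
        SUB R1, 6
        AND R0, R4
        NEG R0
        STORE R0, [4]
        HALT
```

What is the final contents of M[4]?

after MOV R4, 22: R4=22
after MOV R1, 30: R1=30
after MOV R5, 11: R5=11
after MOV R6, 18: R6=18
after MOV R0, 21: R0=21
after MUL R0, R5: R0=21*11=231
after ADD R1, 8: R1=30+8=38
after OR R0, 19: R0=231|19=247
after ADD R1, R5: R1=38+11=49
after SUB R1, 6: R1=49-6=43
after AND R0, R4: R0=247&22=22
after NEG R0: R0=-(22)=-22
STORE R0, [4] → M[4]=-22
halt.

-22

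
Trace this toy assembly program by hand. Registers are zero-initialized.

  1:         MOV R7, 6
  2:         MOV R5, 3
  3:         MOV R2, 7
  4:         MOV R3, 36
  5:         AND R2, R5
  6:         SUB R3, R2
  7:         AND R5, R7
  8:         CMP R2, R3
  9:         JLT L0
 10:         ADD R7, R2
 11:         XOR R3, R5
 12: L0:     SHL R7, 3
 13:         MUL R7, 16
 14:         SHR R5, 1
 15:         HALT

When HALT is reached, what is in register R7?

768

MOV R7, 6 → R7=6
MOV R5, 3 → R5=3
MOV R2, 7 → R2=7
MOV R3, 36 → R3=36
AND R2, R5 → R2=7&3=3
SUB R3, R2 → R3=36-3=33
AND R5, R7 → R5=3&6=2
CMP R2, R3  (cmp 3,33)
JLT L0: taken
SHL R7, 3 → R7=6<<3=48
MUL R7, 16 → R7=48*16=768
SHR R5, 1 → R5=2>>1=1
halt.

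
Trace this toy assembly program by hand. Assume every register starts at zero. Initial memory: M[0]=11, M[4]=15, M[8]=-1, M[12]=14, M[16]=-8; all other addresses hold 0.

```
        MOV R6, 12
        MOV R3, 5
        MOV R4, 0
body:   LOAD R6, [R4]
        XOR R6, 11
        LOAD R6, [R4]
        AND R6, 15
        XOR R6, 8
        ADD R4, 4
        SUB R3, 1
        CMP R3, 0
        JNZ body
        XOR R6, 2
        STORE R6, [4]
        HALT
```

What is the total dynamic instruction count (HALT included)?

MOV R6, 12 → R6=12
MOV R3, 5 → R3=5
MOV R4, 0 → R4=0
LOAD R6, [R4] → R6=M[0]=11
XOR R6, 11 → R6=11^11=0
LOAD R6, [R4] → R6=M[0]=11
AND R6, 15 → R6=11&15=11
XOR R6, 8 → R6=11^8=3
ADD R4, 4 → R4=0+4=4
SUB R3, 1 → R3=5-1=4
CMP R3, 0  (cmp 4,0)
JNZ body: taken
LOAD R6, [R4] → R6=M[4]=15
XOR R6, 11 → R6=15^11=4
LOAD R6, [R4] → R6=M[4]=15
AND R6, 15 → R6=15&15=15
XOR R6, 8 → R6=15^8=7
ADD R4, 4 → R4=4+4=8
SUB R3, 1 → R3=4-1=3
CMP R3, 0  (cmp 3,0)
JNZ body: taken
LOAD R6, [R4] → R6=M[8]=-1
XOR R6, 11 → R6=(-1)^11=-12
LOAD R6, [R4] → R6=M[8]=-1
AND R6, 15 → R6=(-1)&15=15
XOR R6, 8 → R6=15^8=7
ADD R4, 4 → R4=8+4=12
SUB R3, 1 → R3=3-1=2
CMP R3, 0  (cmp 2,0)
JNZ body: taken
LOAD R6, [R4] → R6=M[12]=14
XOR R6, 11 → R6=14^11=5
LOAD R6, [R4] → R6=M[12]=14
AND R6, 15 → R6=14&15=14
XOR R6, 8 → R6=14^8=6
ADD R4, 4 → R4=12+4=16
SUB R3, 1 → R3=2-1=1
CMP R3, 0  (cmp 1,0)
JNZ body: taken
LOAD R6, [R4] → R6=M[16]=-8
XOR R6, 11 → R6=(-8)^11=-13
LOAD R6, [R4] → R6=M[16]=-8
AND R6, 15 → R6=(-8)&15=8
XOR R6, 8 → R6=8^8=0
ADD R4, 4 → R4=16+4=20
SUB R3, 1 → R3=1-1=0
CMP R3, 0  (cmp 0,0)
JNZ body: not taken
XOR R6, 2 → R6=0^2=2
STORE R6, [4] → M[4]=2
halt.
Total executed instructions: 51.

51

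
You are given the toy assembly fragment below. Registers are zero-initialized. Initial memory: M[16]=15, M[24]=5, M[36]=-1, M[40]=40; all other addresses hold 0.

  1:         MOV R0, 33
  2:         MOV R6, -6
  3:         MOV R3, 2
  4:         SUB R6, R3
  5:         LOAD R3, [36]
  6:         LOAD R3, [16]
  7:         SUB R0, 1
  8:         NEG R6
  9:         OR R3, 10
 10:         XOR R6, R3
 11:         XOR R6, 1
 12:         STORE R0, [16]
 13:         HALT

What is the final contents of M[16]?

after MOV R0, 33: R0=33
after MOV R6, -6: R6=-6
after MOV R3, 2: R3=2
after SUB R6, R3: R6=(-6)-2=-8
after LOAD R3, [36]: R3=M[36]=-1
after LOAD R3, [16]: R3=M[16]=15
after SUB R0, 1: R0=33-1=32
after NEG R6: R6=-(-8)=8
after OR R3, 10: R3=15|10=15
after XOR R6, R3: R6=8^15=7
after XOR R6, 1: R6=7^1=6
STORE R0, [16] → M[16]=32
halt.

32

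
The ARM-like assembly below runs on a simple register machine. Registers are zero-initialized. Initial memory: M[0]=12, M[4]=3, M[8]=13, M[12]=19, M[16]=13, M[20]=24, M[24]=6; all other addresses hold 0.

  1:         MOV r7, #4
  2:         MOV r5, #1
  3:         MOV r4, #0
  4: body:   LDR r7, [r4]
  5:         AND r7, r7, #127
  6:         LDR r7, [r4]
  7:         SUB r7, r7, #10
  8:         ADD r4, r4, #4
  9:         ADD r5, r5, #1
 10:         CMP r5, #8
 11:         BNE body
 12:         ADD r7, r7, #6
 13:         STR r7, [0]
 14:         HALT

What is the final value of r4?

after MOV r7, #4: r7=4
after MOV r5, #1: r5=1
after MOV r4, #0: r4=0
after LDR r7, [r4]: r7=M[0]=12
after AND r7, r7, #127: r7=12&127=12
after LDR r7, [r4]: r7=M[0]=12
after SUB r7, r7, #10: r7=12-10=2
after ADD r4, r4, #4: r4=0+4=4
after ADD r5, r5, #1: r5=1+1=2
CMP r5, #8  (cmp 2,8)
BNE body: taken
after LDR r7, [r4]: r7=M[4]=3
after AND r7, r7, #127: r7=3&127=3
after LDR r7, [r4]: r7=M[4]=3
after SUB r7, r7, #10: r7=3-10=-7
after ADD r4, r4, #4: r4=4+4=8
after ADD r5, r5, #1: r5=2+1=3
CMP r5, #8  (cmp 3,8)
BNE body: taken
after LDR r7, [r4]: r7=M[8]=13
after AND r7, r7, #127: r7=13&127=13
after LDR r7, [r4]: r7=M[8]=13
after SUB r7, r7, #10: r7=13-10=3
after ADD r4, r4, #4: r4=8+4=12
after ADD r5, r5, #1: r5=3+1=4
CMP r5, #8  (cmp 4,8)
BNE body: taken
after LDR r7, [r4]: r7=M[12]=19
after AND r7, r7, #127: r7=19&127=19
after LDR r7, [r4]: r7=M[12]=19
after SUB r7, r7, #10: r7=19-10=9
after ADD r4, r4, #4: r4=12+4=16
after ADD r5, r5, #1: r5=4+1=5
CMP r5, #8  (cmp 5,8)
BNE body: taken
after LDR r7, [r4]: r7=M[16]=13
after AND r7, r7, #127: r7=13&127=13
after LDR r7, [r4]: r7=M[16]=13
after SUB r7, r7, #10: r7=13-10=3
after ADD r4, r4, #4: r4=16+4=20
after ADD r5, r5, #1: r5=5+1=6
CMP r5, #8  (cmp 6,8)
BNE body: taken
after LDR r7, [r4]: r7=M[20]=24
after AND r7, r7, #127: r7=24&127=24
after LDR r7, [r4]: r7=M[20]=24
after SUB r7, r7, #10: r7=24-10=14
after ADD r4, r4, #4: r4=20+4=24
after ADD r5, r5, #1: r5=6+1=7
CMP r5, #8  (cmp 7,8)
BNE body: taken
after LDR r7, [r4]: r7=M[24]=6
after AND r7, r7, #127: r7=6&127=6
after LDR r7, [r4]: r7=M[24]=6
after SUB r7, r7, #10: r7=6-10=-4
after ADD r4, r4, #4: r4=24+4=28
after ADD r5, r5, #1: r5=7+1=8
CMP r5, #8  (cmp 8,8)
BNE body: not taken
after ADD r7, r7, #6: r7=(-4)+6=2
STR r7, [0] → M[0]=2
halt.

28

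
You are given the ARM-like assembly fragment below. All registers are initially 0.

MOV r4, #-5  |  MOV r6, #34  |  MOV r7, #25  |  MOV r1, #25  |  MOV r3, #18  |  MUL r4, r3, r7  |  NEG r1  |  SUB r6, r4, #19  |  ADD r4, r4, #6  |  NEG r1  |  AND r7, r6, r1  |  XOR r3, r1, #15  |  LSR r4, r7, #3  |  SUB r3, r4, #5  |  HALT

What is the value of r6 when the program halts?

431

MOV r4, #-5 → r4=-5
MOV r6, #34 → r6=34
MOV r7, #25 → r7=25
MOV r1, #25 → r1=25
MOV r3, #18 → r3=18
MUL r4, r3, r7 → r4=18*25=450
NEG r1 → r1=-(25)=-25
SUB r6, r4, #19 → r6=450-19=431
ADD r4, r4, #6 → r4=450+6=456
NEG r1 → r1=-(-25)=25
AND r7, r6, r1 → r7=431&25=9
XOR r3, r1, #15 → r3=25^15=22
LSR r4, r7, #3 → r4=9>>3=1
SUB r3, r4, #5 → r3=1-5=-4
halt.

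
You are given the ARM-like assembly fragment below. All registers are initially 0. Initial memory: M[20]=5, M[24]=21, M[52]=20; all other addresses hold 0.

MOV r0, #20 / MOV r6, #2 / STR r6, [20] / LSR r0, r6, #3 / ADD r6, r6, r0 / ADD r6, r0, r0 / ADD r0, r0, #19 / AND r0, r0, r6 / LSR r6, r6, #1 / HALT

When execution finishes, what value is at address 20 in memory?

2

r0=20
r6=2
STR r6, [20] → M[20]=2
r0=2>>3=0
r6=2+0=2
r6=0+0=0
r0=0+19=19
r0=19&0=0
r6=0>>1=0
halt.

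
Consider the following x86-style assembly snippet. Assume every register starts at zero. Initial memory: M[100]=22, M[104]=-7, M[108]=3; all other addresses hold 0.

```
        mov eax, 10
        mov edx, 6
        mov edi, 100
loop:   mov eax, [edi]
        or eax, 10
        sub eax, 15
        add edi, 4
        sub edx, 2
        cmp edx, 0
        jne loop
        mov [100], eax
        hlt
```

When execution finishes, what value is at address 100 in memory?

-4

eax=10
edx=6
edi=100
eax=M[100]=22
eax=22|10=30
eax=30-15=15
edi=100+4=104
edx=6-2=4
cmp edx, 0  (cmp 4,0)
jne loop: taken
eax=M[104]=-7
eax=(-7)|10=-5
eax=(-5)-15=-20
edi=104+4=108
edx=4-2=2
cmp edx, 0  (cmp 2,0)
jne loop: taken
eax=M[108]=3
eax=3|10=11
eax=11-15=-4
edi=108+4=112
edx=2-2=0
cmp edx, 0  (cmp 0,0)
jne loop: not taken
mov [100], eax → M[100]=-4
halt.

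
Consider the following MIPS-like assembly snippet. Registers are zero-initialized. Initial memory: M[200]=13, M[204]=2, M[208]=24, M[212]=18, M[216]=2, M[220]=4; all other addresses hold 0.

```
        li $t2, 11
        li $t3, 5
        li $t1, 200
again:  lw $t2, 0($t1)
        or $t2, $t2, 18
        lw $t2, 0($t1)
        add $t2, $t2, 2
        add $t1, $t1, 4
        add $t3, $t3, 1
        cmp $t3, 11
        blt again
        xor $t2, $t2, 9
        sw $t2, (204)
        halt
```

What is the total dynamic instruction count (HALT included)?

54

li $t2, 11 → $t2=11
li $t3, 5 → $t3=5
li $t1, 200 → $t1=200
lw $t2, 0($t1) → $t2=M[200]=13
or $t2, $t2, 18 → $t2=13|18=31
lw $t2, 0($t1) → $t2=M[200]=13
add $t2, $t2, 2 → $t2=13+2=15
add $t1, $t1, 4 → $t1=200+4=204
add $t3, $t3, 1 → $t3=5+1=6
cmp $t3, 11  (cmp 6,11)
blt again: taken
lw $t2, 0($t1) → $t2=M[204]=2
or $t2, $t2, 18 → $t2=2|18=18
lw $t2, 0($t1) → $t2=M[204]=2
add $t2, $t2, 2 → $t2=2+2=4
add $t1, $t1, 4 → $t1=204+4=208
add $t3, $t3, 1 → $t3=6+1=7
cmp $t3, 11  (cmp 7,11)
blt again: taken
lw $t2, 0($t1) → $t2=M[208]=24
or $t2, $t2, 18 → $t2=24|18=26
lw $t2, 0($t1) → $t2=M[208]=24
add $t2, $t2, 2 → $t2=24+2=26
add $t1, $t1, 4 → $t1=208+4=212
add $t3, $t3, 1 → $t3=7+1=8
cmp $t3, 11  (cmp 8,11)
blt again: taken
lw $t2, 0($t1) → $t2=M[212]=18
or $t2, $t2, 18 → $t2=18|18=18
lw $t2, 0($t1) → $t2=M[212]=18
add $t2, $t2, 2 → $t2=18+2=20
add $t1, $t1, 4 → $t1=212+4=216
add $t3, $t3, 1 → $t3=8+1=9
cmp $t3, 11  (cmp 9,11)
blt again: taken
lw $t2, 0($t1) → $t2=M[216]=2
or $t2, $t2, 18 → $t2=2|18=18
lw $t2, 0($t1) → $t2=M[216]=2
add $t2, $t2, 2 → $t2=2+2=4
add $t1, $t1, 4 → $t1=216+4=220
add $t3, $t3, 1 → $t3=9+1=10
cmp $t3, 11  (cmp 10,11)
blt again: taken
lw $t2, 0($t1) → $t2=M[220]=4
or $t2, $t2, 18 → $t2=4|18=22
lw $t2, 0($t1) → $t2=M[220]=4
add $t2, $t2, 2 → $t2=4+2=6
add $t1, $t1, 4 → $t1=220+4=224
add $t3, $t3, 1 → $t3=10+1=11
cmp $t3, 11  (cmp 11,11)
blt again: not taken
xor $t2, $t2, 9 → $t2=6^9=15
sw $t2, (204) → M[204]=15
halt.
Total executed instructions: 54.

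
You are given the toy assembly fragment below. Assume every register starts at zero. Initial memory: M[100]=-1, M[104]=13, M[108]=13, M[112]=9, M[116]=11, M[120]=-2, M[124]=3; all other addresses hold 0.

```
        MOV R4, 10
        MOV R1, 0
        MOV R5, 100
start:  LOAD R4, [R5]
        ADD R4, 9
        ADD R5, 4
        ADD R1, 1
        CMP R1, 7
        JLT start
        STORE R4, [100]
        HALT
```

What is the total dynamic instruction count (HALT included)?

R4=10
R1=0
R5=100
R4=M[100]=-1
R4=(-1)+9=8
R5=100+4=104
R1=0+1=1
CMP R1, 7  (cmp 1,7)
JLT start: taken
R4=M[104]=13
R4=13+9=22
R5=104+4=108
R1=1+1=2
CMP R1, 7  (cmp 2,7)
JLT start: taken
R4=M[108]=13
R4=13+9=22
R5=108+4=112
R1=2+1=3
CMP R1, 7  (cmp 3,7)
JLT start: taken
R4=M[112]=9
R4=9+9=18
R5=112+4=116
R1=3+1=4
CMP R1, 7  (cmp 4,7)
JLT start: taken
R4=M[116]=11
R4=11+9=20
R5=116+4=120
R1=4+1=5
CMP R1, 7  (cmp 5,7)
JLT start: taken
R4=M[120]=-2
R4=(-2)+9=7
R5=120+4=124
R1=5+1=6
CMP R1, 7  (cmp 6,7)
JLT start: taken
R4=M[124]=3
R4=3+9=12
R5=124+4=128
R1=6+1=7
CMP R1, 7  (cmp 7,7)
JLT start: not taken
STORE R4, [100] → M[100]=12
halt.
Total executed instructions: 47.

47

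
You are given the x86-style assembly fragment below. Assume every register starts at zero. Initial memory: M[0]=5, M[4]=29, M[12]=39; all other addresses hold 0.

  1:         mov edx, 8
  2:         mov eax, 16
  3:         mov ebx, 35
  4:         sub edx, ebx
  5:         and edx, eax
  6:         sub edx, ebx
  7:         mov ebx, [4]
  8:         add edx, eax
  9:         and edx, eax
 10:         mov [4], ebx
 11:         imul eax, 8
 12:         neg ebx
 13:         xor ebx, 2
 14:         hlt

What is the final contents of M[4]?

29

after mov edx, 8: edx=8
after mov eax, 16: eax=16
after mov ebx, 35: ebx=35
after sub edx, ebx: edx=8-35=-27
after and edx, eax: edx=(-27)&16=0
after sub edx, ebx: edx=0-35=-35
after mov ebx, [4]: ebx=M[4]=29
after add edx, eax: edx=(-35)+16=-19
after and edx, eax: edx=(-19)&16=0
mov [4], ebx → M[4]=29
after imul eax, 8: eax=16*8=128
after neg ebx: ebx=-(29)=-29
after xor ebx, 2: ebx=(-29)^2=-31
halt.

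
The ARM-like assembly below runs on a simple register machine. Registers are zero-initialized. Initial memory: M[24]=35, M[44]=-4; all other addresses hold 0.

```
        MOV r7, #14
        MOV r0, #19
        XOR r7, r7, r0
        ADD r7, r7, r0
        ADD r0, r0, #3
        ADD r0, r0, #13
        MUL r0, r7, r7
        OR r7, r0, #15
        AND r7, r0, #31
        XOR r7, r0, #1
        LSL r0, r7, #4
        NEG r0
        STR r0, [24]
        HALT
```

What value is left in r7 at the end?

r7=14
r0=19
r7=14^19=29
r7=29+19=48
r0=19+3=22
r0=22+13=35
r0=48*48=2304
r7=2304|15=2319
r7=2304&31=0
r7=2304^1=2305
r0=2305<<4=36880
r0=-(36880)=-36880
STR r0, [24] → M[24]=-36880
halt.

2305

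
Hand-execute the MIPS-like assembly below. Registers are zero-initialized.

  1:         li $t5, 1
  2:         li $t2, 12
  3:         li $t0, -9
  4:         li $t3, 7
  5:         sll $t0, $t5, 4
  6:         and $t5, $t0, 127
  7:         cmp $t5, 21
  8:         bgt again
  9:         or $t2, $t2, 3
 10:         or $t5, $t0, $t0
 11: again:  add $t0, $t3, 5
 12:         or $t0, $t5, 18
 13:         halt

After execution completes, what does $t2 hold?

after li $t5, 1: $t5=1
after li $t2, 12: $t2=12
after li $t0, -9: $t0=-9
after li $t3, 7: $t3=7
after sll $t0, $t5, 4: $t0=1<<4=16
after and $t5, $t0, 127: $t5=16&127=16
cmp $t5, 21  (cmp 16,21)
bgt again: not taken
after or $t2, $t2, 3: $t2=12|3=15
after or $t5, $t0, $t0: $t5=16|16=16
after add $t0, $t3, 5: $t0=7+5=12
after or $t0, $t5, 18: $t0=16|18=18
halt.

15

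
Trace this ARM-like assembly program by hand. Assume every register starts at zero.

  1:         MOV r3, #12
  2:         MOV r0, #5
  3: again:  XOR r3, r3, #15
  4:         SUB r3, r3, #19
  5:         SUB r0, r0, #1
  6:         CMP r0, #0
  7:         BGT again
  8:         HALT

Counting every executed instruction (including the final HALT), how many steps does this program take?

28

r3=12
r0=5
r3=12^15=3
r3=3-19=-16
r0=5-1=4
CMP r0, #0  (cmp 4,0)
BGT again: taken
r3=(-16)^15=-1
r3=(-1)-19=-20
r0=4-1=3
CMP r0, #0  (cmp 3,0)
BGT again: taken
r3=(-20)^15=-29
r3=(-29)-19=-48
r0=3-1=2
CMP r0, #0  (cmp 2,0)
BGT again: taken
r3=(-48)^15=-33
r3=(-33)-19=-52
r0=2-1=1
CMP r0, #0  (cmp 1,0)
BGT again: taken
r3=(-52)^15=-61
r3=(-61)-19=-80
r0=1-1=0
CMP r0, #0  (cmp 0,0)
BGT again: not taken
halt.
Total executed instructions: 28.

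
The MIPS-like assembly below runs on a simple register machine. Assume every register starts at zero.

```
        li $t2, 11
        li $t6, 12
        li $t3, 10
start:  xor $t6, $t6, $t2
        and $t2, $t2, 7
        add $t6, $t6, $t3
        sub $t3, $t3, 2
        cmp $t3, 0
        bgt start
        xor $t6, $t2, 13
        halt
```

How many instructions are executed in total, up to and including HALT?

after li $t2, 11: $t2=11
after li $t6, 12: $t6=12
after li $t3, 10: $t3=10
after xor $t6, $t6, $t2: $t6=12^11=7
after and $t2, $t2, 7: $t2=11&7=3
after add $t6, $t6, $t3: $t6=7+10=17
after sub $t3, $t3, 2: $t3=10-2=8
cmp $t3, 0  (cmp 8,0)
bgt start: taken
after xor $t6, $t6, $t2: $t6=17^3=18
after and $t2, $t2, 7: $t2=3&7=3
after add $t6, $t6, $t3: $t6=18+8=26
after sub $t3, $t3, 2: $t3=8-2=6
cmp $t3, 0  (cmp 6,0)
bgt start: taken
after xor $t6, $t6, $t2: $t6=26^3=25
after and $t2, $t2, 7: $t2=3&7=3
after add $t6, $t6, $t3: $t6=25+6=31
after sub $t3, $t3, 2: $t3=6-2=4
cmp $t3, 0  (cmp 4,0)
bgt start: taken
after xor $t6, $t6, $t2: $t6=31^3=28
after and $t2, $t2, 7: $t2=3&7=3
after add $t6, $t6, $t3: $t6=28+4=32
after sub $t3, $t3, 2: $t3=4-2=2
cmp $t3, 0  (cmp 2,0)
bgt start: taken
after xor $t6, $t6, $t2: $t6=32^3=35
after and $t2, $t2, 7: $t2=3&7=3
after add $t6, $t6, $t3: $t6=35+2=37
after sub $t3, $t3, 2: $t3=2-2=0
cmp $t3, 0  (cmp 0,0)
bgt start: not taken
after xor $t6, $t2, 13: $t6=3^13=14
halt.
Total executed instructions: 35.

35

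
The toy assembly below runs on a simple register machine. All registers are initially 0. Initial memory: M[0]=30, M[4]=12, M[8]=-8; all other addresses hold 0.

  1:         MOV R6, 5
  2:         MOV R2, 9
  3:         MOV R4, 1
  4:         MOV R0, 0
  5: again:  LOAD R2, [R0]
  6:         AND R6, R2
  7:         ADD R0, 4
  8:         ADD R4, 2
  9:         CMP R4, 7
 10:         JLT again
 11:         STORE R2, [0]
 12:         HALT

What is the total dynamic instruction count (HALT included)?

after MOV R6, 5: R6=5
after MOV R2, 9: R2=9
after MOV R4, 1: R4=1
after MOV R0, 0: R0=0
after LOAD R2, [R0]: R2=M[0]=30
after AND R6, R2: R6=5&30=4
after ADD R0, 4: R0=0+4=4
after ADD R4, 2: R4=1+2=3
CMP R4, 7  (cmp 3,7)
JLT again: taken
after LOAD R2, [R0]: R2=M[4]=12
after AND R6, R2: R6=4&12=4
after ADD R0, 4: R0=4+4=8
after ADD R4, 2: R4=3+2=5
CMP R4, 7  (cmp 5,7)
JLT again: taken
after LOAD R2, [R0]: R2=M[8]=-8
after AND R6, R2: R6=4&(-8)=0
after ADD R0, 4: R0=8+4=12
after ADD R4, 2: R4=5+2=7
CMP R4, 7  (cmp 7,7)
JLT again: not taken
STORE R2, [0] → M[0]=-8
halt.
Total executed instructions: 24.

24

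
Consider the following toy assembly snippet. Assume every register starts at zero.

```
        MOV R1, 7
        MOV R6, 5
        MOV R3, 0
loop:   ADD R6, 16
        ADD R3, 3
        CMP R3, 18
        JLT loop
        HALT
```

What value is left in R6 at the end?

101

after MOV R1, 7: R1=7
after MOV R6, 5: R6=5
after MOV R3, 0: R3=0
after ADD R6, 16: R6=5+16=21
after ADD R3, 3: R3=0+3=3
CMP R3, 18  (cmp 3,18)
JLT loop: taken
after ADD R6, 16: R6=21+16=37
after ADD R3, 3: R3=3+3=6
CMP R3, 18  (cmp 6,18)
JLT loop: taken
after ADD R6, 16: R6=37+16=53
after ADD R3, 3: R3=6+3=9
CMP R3, 18  (cmp 9,18)
JLT loop: taken
after ADD R6, 16: R6=53+16=69
after ADD R3, 3: R3=9+3=12
CMP R3, 18  (cmp 12,18)
JLT loop: taken
after ADD R6, 16: R6=69+16=85
after ADD R3, 3: R3=12+3=15
CMP R3, 18  (cmp 15,18)
JLT loop: taken
after ADD R6, 16: R6=85+16=101
after ADD R3, 3: R3=15+3=18
CMP R3, 18  (cmp 18,18)
JLT loop: not taken
halt.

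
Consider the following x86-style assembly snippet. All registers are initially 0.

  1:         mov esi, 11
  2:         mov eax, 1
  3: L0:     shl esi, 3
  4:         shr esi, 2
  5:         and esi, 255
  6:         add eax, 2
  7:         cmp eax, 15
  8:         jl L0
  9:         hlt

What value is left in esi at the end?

mov esi, 11 → esi=11
mov eax, 1 → eax=1
shl esi, 3 → esi=11<<3=88
shr esi, 2 → esi=88>>2=22
and esi, 255 → esi=22&255=22
add eax, 2 → eax=1+2=3
cmp eax, 15  (cmp 3,15)
jl L0: taken
shl esi, 3 → esi=22<<3=176
shr esi, 2 → esi=176>>2=44
and esi, 255 → esi=44&255=44
add eax, 2 → eax=3+2=5
cmp eax, 15  (cmp 5,15)
jl L0: taken
shl esi, 3 → esi=44<<3=352
shr esi, 2 → esi=352>>2=88
and esi, 255 → esi=88&255=88
add eax, 2 → eax=5+2=7
cmp eax, 15  (cmp 7,15)
jl L0: taken
shl esi, 3 → esi=88<<3=704
shr esi, 2 → esi=704>>2=176
and esi, 255 → esi=176&255=176
add eax, 2 → eax=7+2=9
cmp eax, 15  (cmp 9,15)
jl L0: taken
shl esi, 3 → esi=176<<3=1408
shr esi, 2 → esi=1408>>2=352
and esi, 255 → esi=352&255=96
add eax, 2 → eax=9+2=11
cmp eax, 15  (cmp 11,15)
jl L0: taken
shl esi, 3 → esi=96<<3=768
shr esi, 2 → esi=768>>2=192
and esi, 255 → esi=192&255=192
add eax, 2 → eax=11+2=13
cmp eax, 15  (cmp 13,15)
jl L0: taken
shl esi, 3 → esi=192<<3=1536
shr esi, 2 → esi=1536>>2=384
and esi, 255 → esi=384&255=128
add eax, 2 → eax=13+2=15
cmp eax, 15  (cmp 15,15)
jl L0: not taken
halt.

128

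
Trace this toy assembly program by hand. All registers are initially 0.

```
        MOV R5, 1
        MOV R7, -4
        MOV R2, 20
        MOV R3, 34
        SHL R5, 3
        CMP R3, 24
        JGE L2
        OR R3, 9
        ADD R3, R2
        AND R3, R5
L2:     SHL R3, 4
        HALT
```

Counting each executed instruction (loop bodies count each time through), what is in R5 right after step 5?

after MOV R5, 1: R5=1
after MOV R7, -4: R7=-4
after MOV R2, 20: R2=20
after MOV R3, 34: R3=34
after SHL R5, 3: R5=1<<3=8
After step 5: R5 = 8.

8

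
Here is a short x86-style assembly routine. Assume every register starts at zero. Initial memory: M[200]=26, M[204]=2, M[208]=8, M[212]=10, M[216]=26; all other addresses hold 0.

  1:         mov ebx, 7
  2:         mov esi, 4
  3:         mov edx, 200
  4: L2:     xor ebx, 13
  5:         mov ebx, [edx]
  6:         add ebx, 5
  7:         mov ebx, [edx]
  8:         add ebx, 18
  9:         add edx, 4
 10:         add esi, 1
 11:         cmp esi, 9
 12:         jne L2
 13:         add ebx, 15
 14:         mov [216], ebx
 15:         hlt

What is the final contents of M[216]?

ebx=7
esi=4
edx=200
ebx=7^13=10
ebx=M[200]=26
ebx=26+5=31
ebx=M[200]=26
ebx=26+18=44
edx=200+4=204
esi=4+1=5
cmp esi, 9  (cmp 5,9)
jne L2: taken
ebx=44^13=33
ebx=M[204]=2
ebx=2+5=7
ebx=M[204]=2
ebx=2+18=20
edx=204+4=208
esi=5+1=6
cmp esi, 9  (cmp 6,9)
jne L2: taken
ebx=20^13=25
ebx=M[208]=8
ebx=8+5=13
ebx=M[208]=8
ebx=8+18=26
edx=208+4=212
esi=6+1=7
cmp esi, 9  (cmp 7,9)
jne L2: taken
ebx=26^13=23
ebx=M[212]=10
ebx=10+5=15
ebx=M[212]=10
ebx=10+18=28
edx=212+4=216
esi=7+1=8
cmp esi, 9  (cmp 8,9)
jne L2: taken
ebx=28^13=17
ebx=M[216]=26
ebx=26+5=31
ebx=M[216]=26
ebx=26+18=44
edx=216+4=220
esi=8+1=9
cmp esi, 9  (cmp 9,9)
jne L2: not taken
ebx=44+15=59
mov [216], ebx → M[216]=59
halt.

59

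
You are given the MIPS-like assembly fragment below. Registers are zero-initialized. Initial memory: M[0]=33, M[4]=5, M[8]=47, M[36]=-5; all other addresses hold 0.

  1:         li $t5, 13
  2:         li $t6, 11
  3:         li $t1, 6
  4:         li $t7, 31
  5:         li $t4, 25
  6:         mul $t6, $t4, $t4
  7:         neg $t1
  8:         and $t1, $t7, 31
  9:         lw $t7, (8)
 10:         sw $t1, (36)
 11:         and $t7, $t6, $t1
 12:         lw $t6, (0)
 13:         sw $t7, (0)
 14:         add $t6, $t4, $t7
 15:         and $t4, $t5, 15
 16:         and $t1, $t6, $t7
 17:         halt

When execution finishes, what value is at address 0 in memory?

17

$t5=13
$t6=11
$t1=6
$t7=31
$t4=25
$t6=25*25=625
$t1=-(6)=-6
$t1=31&31=31
$t7=M[8]=47
sw $t1, (36) → M[36]=31
$t7=625&31=17
$t6=M[0]=33
sw $t7, (0) → M[0]=17
$t6=25+17=42
$t4=13&15=13
$t1=42&17=0
halt.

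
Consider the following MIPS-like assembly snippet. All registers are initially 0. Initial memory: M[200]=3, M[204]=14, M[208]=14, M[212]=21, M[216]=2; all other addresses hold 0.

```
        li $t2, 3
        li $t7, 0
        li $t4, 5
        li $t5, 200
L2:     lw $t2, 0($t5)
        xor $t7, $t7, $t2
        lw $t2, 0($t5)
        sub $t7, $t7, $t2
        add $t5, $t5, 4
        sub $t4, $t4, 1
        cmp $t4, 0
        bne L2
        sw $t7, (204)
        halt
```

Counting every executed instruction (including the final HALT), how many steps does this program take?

46

after li $t2, 3: $t2=3
after li $t7, 0: $t7=0
after li $t4, 5: $t4=5
after li $t5, 200: $t5=200
after lw $t2, 0($t5): $t2=M[200]=3
after xor $t7, $t7, $t2: $t7=0^3=3
after lw $t2, 0($t5): $t2=M[200]=3
after sub $t7, $t7, $t2: $t7=3-3=0
after add $t5, $t5, 4: $t5=200+4=204
after sub $t4, $t4, 1: $t4=5-1=4
cmp $t4, 0  (cmp 4,0)
bne L2: taken
after lw $t2, 0($t5): $t2=M[204]=14
after xor $t7, $t7, $t2: $t7=0^14=14
after lw $t2, 0($t5): $t2=M[204]=14
after sub $t7, $t7, $t2: $t7=14-14=0
after add $t5, $t5, 4: $t5=204+4=208
after sub $t4, $t4, 1: $t4=4-1=3
cmp $t4, 0  (cmp 3,0)
bne L2: taken
after lw $t2, 0($t5): $t2=M[208]=14
after xor $t7, $t7, $t2: $t7=0^14=14
after lw $t2, 0($t5): $t2=M[208]=14
after sub $t7, $t7, $t2: $t7=14-14=0
after add $t5, $t5, 4: $t5=208+4=212
after sub $t4, $t4, 1: $t4=3-1=2
cmp $t4, 0  (cmp 2,0)
bne L2: taken
after lw $t2, 0($t5): $t2=M[212]=21
after xor $t7, $t7, $t2: $t7=0^21=21
after lw $t2, 0($t5): $t2=M[212]=21
after sub $t7, $t7, $t2: $t7=21-21=0
after add $t5, $t5, 4: $t5=212+4=216
after sub $t4, $t4, 1: $t4=2-1=1
cmp $t4, 0  (cmp 1,0)
bne L2: taken
after lw $t2, 0($t5): $t2=M[216]=2
after xor $t7, $t7, $t2: $t7=0^2=2
after lw $t2, 0($t5): $t2=M[216]=2
after sub $t7, $t7, $t2: $t7=2-2=0
after add $t5, $t5, 4: $t5=216+4=220
after sub $t4, $t4, 1: $t4=1-1=0
cmp $t4, 0  (cmp 0,0)
bne L2: not taken
sw $t7, (204) → M[204]=0
halt.
Total executed instructions: 46.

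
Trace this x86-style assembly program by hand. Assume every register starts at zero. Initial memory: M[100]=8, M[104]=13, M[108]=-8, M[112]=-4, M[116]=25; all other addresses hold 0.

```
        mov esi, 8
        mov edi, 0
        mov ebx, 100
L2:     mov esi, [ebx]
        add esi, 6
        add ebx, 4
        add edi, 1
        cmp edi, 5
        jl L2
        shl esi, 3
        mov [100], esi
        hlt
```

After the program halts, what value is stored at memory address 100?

248

esi=8
edi=0
ebx=100
esi=M[100]=8
esi=8+6=14
ebx=100+4=104
edi=0+1=1
cmp edi, 5  (cmp 1,5)
jl L2: taken
esi=M[104]=13
esi=13+6=19
ebx=104+4=108
edi=1+1=2
cmp edi, 5  (cmp 2,5)
jl L2: taken
esi=M[108]=-8
esi=(-8)+6=-2
ebx=108+4=112
edi=2+1=3
cmp edi, 5  (cmp 3,5)
jl L2: taken
esi=M[112]=-4
esi=(-4)+6=2
ebx=112+4=116
edi=3+1=4
cmp edi, 5  (cmp 4,5)
jl L2: taken
esi=M[116]=25
esi=25+6=31
ebx=116+4=120
edi=4+1=5
cmp edi, 5  (cmp 5,5)
jl L2: not taken
esi=31<<3=248
mov [100], esi → M[100]=248
halt.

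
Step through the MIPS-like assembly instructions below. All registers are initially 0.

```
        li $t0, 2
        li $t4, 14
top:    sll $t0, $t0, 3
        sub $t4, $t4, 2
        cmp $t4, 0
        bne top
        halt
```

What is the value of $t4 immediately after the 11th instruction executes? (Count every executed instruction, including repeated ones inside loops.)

10

$t0=2
$t4=14
$t0=2<<3=16
$t4=14-2=12
cmp $t4, 0  (cmp 12,0)
bne top: taken
$t0=16<<3=128
$t4=12-2=10
cmp $t4, 0  (cmp 10,0)
bne top: taken
$t0=128<<3=1024
After step 11: $t4 = 10.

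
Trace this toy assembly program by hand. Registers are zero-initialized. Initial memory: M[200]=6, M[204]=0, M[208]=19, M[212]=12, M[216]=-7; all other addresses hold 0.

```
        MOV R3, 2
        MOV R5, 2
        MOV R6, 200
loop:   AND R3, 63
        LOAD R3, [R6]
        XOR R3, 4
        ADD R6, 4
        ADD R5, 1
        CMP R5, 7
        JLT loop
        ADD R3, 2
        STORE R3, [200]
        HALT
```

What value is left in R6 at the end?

220

R3=2
R5=2
R6=200
R3=2&63=2
R3=M[200]=6
R3=6^4=2
R6=200+4=204
R5=2+1=3
CMP R5, 7  (cmp 3,7)
JLT loop: taken
R3=2&63=2
R3=M[204]=0
R3=0^4=4
R6=204+4=208
R5=3+1=4
CMP R5, 7  (cmp 4,7)
JLT loop: taken
R3=4&63=4
R3=M[208]=19
R3=19^4=23
R6=208+4=212
R5=4+1=5
CMP R5, 7  (cmp 5,7)
JLT loop: taken
R3=23&63=23
R3=M[212]=12
R3=12^4=8
R6=212+4=216
R5=5+1=6
CMP R5, 7  (cmp 6,7)
JLT loop: taken
R3=8&63=8
R3=M[216]=-7
R3=(-7)^4=-3
R6=216+4=220
R5=6+1=7
CMP R5, 7  (cmp 7,7)
JLT loop: not taken
R3=(-3)+2=-1
STORE R3, [200] → M[200]=-1
halt.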